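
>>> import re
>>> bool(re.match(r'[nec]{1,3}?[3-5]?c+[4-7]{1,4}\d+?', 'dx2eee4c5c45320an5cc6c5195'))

False

Pattern: 1 to 3 of one of [nec] (lazy), then optionally a character in [3-5]; then one or more of a literal 'c'; then 1 to 4 of a character in [4-7], then one or more of a digit (lazy).
`re.match` only tries the pattern at the start of the string.
Here the pattern fails at index 0, so the call returns None, and `bool(None)` is False.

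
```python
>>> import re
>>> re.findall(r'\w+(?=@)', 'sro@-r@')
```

Because the assertion is zero-width, the text it checks is not consumed and won't appear in the result.
Walking the string: at [0:3] → 'sro'; at [5:6] → 'r'.
No capturing groups, so `findall` returns the 2 full match strings.

['sro', 'r']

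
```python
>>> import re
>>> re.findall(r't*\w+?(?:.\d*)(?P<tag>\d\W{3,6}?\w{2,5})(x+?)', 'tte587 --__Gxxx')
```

Pattern: zero or more of the literal 't', then one or more of a word character (lazy); then any character, then zero or more of a digit (non-capturing group); then a digit, then 3 to 6 of a non-word character (lazy), then 2 to 5 of a word character (captured as 'tag'); then one or more of a literal 'x' (lazy) (captured).
Matches: at [0:15] match 'tte587 --__Gxxx', groups = ('7 --__Gxx', 'x').
2 groups means the one result is a tuple of 2 captured strings — 1 here.

[('7 --__Gxx', 'x')]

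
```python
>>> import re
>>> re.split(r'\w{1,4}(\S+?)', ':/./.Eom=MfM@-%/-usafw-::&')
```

Because the quantifier is non-greedy, it stops expanding at the earliest point where the rest of the pattern can succeed.
The group in the pattern means `split` returns the separators' captures alongside the pieces.

[':/./.', '=', '', '@', '-%/-', 'w', '-::&']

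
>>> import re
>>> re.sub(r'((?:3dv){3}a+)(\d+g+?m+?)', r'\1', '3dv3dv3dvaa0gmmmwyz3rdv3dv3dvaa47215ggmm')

The pattern matches the literal '3dv' repeated 3 times, then one or more of the literal 'a' (captured); then one or more of a digit, then one or more of a literal 'g' (lazy), then one or more of the literal 'm' (lazy) (captured).
Because the quantifier is non-greedy, it stops expanding at the earliest point where the rest of the pattern can succeed.
Matches: at [0:14] → '3dv3dv3dvaa0gm'.
`\1` in the replacement pulls in group 1's text for each match.

'3dv3dv3dvaammwyz3rdv3dv3dvaa47215ggmm'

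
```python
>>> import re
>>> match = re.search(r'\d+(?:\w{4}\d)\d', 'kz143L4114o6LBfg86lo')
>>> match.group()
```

'143L4114'

This matches one or more of a digit; then exactly 4 of a word character, then a digit (non-capturing group); then a digit.
Unlike `match`, `search` isn't anchored — it looks for the pattern anywhere in the string.
The match spans [2:10] → '143L4114'.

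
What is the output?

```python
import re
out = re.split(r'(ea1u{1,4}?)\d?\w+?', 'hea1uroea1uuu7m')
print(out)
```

['h', 'ea1u', 'o', 'ea1u', 'u7m']

Because the quantifier is non-greedy, it stops expanding at the earliest point where the rest of the pattern can succeed.
With a capturing group present, the delimiter's captured portion is kept in the result list.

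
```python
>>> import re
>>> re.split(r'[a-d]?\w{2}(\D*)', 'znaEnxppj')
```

['', 'aEnxppj', '']

Because the pattern has a capturing group, `split` also inserts each captured text between the pieces.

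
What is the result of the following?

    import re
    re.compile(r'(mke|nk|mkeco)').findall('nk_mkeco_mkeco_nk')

`|` is ordered: at each position the engine commits to the first alternative that works.
With a single group, `findall` returns only what that group captured — 4 items.

['nk', 'mke', 'mke', 'nk']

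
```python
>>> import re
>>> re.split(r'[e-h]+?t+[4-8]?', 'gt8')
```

['', '']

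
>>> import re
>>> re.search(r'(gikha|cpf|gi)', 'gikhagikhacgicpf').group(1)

Alternation tries branches left to right and keeps the first one that lets the overall match succeed at that position.
`re.search` scans for the first position where the pattern succeeds.
The match spans [0:5] → 'gikha'.
Captured: group 1 = 'gikha'.

'gikha'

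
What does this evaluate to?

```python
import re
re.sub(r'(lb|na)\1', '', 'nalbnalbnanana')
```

After group 1 captures some text, `\1` only succeeds where that same text appears again.
Matches: at [8:12] → 'nana'.
Every occurrence is swapped for ''.

'nalbnalbna'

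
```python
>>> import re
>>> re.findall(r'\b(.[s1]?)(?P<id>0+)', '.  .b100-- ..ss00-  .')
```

Pattern: a word boundary (`\b`, zero-width); then any character, then optionally one of [s1] (captured); then one or more of a literal '0' (captured as 'id').
2 groups means each result is a tuple of 2 captured strings — 2 here.

[('b1', '00'), ('ss', '00')]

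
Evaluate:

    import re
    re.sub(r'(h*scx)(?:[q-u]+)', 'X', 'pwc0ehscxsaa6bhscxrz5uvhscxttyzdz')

'pwc0eXaa6bXz5uvXyzdz'

Pattern: zero or more of a literal 'h', then the literal 'scx' (captured); then one or more of a character in [q-u] (non-capturing group).
Matches: at [5:10] → 'hscxs'; at [14:19] → 'hscxr'; at [23:29] → 'hscxtt'.
Each match is replaced by 'X'.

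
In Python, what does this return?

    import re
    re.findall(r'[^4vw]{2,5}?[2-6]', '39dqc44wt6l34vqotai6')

The pattern matches 2 to 5 of any character except [4vw] (lazy); then a character in [2-6].
A `+?`/`*?`/`{m,n}?` starts at its minimum and grows only as far as needed for what follows to match.
Walking the string: at [0:6] → '39dqc4'; at [8:12] → 't6l3'; at [14:20] → 'qotai6'.
With no groups in the pattern, `findall` gives back each whole match — 3 here.

['39dqc4', 't6l3', 'qotai6']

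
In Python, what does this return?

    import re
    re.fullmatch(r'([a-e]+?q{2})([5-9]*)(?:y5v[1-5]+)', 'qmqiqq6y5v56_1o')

The pattern matches one or more of a character in [a-e] (lazy), then exactly 2 of the literal 'q' (captured); then zero or more of a character in [5-9] (captured); then the literal 'y5v', then one or more of a character in [1-5] (non-capturing group).
`fullmatch` succeeds only if the pattern covers the string from start to end.
Here the string isn't matched end-to-end, so the call returns None.

None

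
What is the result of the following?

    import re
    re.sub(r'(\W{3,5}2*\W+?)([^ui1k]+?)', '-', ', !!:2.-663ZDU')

'-663ZDU'

Pattern: 3 to 5 of a non-word character, then zero or more of a literal '2', then one or more of a non-word character (lazy) (captured); then one or more of any character except [ui1k] (lazy) (captured).
`sub` substitutes '-' at each match site.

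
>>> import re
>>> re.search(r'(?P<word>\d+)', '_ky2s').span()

(3, 4)

The pattern matches one or more of a digit (captured as 'word').
Unlike `match`, `search` isn't anchored — it looks for the pattern anywhere in the string.
The match spans [3:4] → '2'.
Captured: group 1 = '2'.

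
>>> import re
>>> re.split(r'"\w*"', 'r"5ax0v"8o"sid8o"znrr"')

['r', '8o', 'znrr"']

Matches to split on: at [1:8] → '"5ax0v"'; at [10:17] → '"sid8o"'.
Each match becomes a cut point; 3 segments remain.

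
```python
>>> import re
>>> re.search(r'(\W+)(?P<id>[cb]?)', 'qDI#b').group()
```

'#b'

Pattern: one or more of a non-word character (captured); then optionally one of [cb] (captured as 'id').
`search` walks the string left to right and returns the first match it finds.
The match spans [3:5] → '#b'.
Captured: group 1 = '#', group 2 = 'b'.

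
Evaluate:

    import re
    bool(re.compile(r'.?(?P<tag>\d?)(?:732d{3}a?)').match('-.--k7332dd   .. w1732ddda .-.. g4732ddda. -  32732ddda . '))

This matches optionally any character; then optionally a digit (captured as 'tag'); then the literal '732', then exactly 3 of the literal 'd', then optionally a literal 'a' (non-capturing group).
`re.match` only tries the pattern at the start of the string.
Here the string doesn't start with a match, so the call returns None, and `bool(None)` is False.

False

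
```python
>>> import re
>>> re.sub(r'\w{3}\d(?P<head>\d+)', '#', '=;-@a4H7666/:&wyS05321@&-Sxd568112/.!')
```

Pattern: exactly 3 of a word character, then a digit; then one or more of a digit (captured as 'head').
Matches: at [4:11] → 'a4H7666'; at [14:22] → 'wyS05321'; at [25:34] → 'Sxd568112'.
Each match is replaced by '#'.

'=;-@#/:&#@&-#/.!'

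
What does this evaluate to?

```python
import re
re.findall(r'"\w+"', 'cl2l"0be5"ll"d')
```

['"0be5"']

Scanning left to right: at [4:10] → '"0be5"'.
Since nothing is captured, `findall` lists the 1 matched substring directly.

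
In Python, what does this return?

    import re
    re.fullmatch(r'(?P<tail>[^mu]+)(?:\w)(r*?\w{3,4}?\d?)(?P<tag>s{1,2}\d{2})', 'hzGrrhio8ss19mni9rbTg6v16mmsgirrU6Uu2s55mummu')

`re.fullmatch` is like wrapping the pattern in `^…$` (in single-line mode).
Here the string isn't matched end-to-end, so the call returns None.

None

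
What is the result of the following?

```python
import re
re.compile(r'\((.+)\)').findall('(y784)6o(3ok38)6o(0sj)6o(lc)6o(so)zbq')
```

['y784)6o(3ok38)6o(0sj)6o(lc)6o(so']

Scanning left to right: at [0:34] match '(y784)6o(3ok38)6o(0sj)6o(lc)6o(so)', group 1 = 'y784)6o(3ok38)6o(0sj)6o(lc)6o(so'.
With a single group, `findall` returns only what that group captured — 1 item.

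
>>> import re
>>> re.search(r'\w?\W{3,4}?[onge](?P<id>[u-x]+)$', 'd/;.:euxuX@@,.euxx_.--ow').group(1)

'w'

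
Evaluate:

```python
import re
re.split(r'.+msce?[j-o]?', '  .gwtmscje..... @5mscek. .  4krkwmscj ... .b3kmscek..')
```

['', '..']

The pattern matches one or more of any character; then the literal 'msc', then optionally the literal 'e', then optionally a character in [j-o].
Matches to split on: at [0:52] → '  .gwtmscje..... @5mscek. .  4krkwmscj ... .b3kmscek'.
Splitting on the pattern gives 2 pieces.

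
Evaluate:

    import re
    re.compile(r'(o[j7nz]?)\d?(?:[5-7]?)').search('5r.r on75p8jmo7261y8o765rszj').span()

Pattern: the literal 'o', then optionally one of [j7nz] (captured); then optionally a digit; then optionally a character in [5-7] (non-capturing group).
Unlike `match`, `search` isn't anchored — it looks for the pattern anywhere in the string.
The match spans [5:9] → 'on75'.
Captured: group 1 = 'on'.

(5, 9)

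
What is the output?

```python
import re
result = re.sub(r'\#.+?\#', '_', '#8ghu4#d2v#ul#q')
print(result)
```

_d2v_q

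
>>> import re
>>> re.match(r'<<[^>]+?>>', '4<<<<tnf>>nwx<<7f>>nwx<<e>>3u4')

None

`re.match` won't scan ahead — the pattern has to work from the very first character.
Here the string doesn't start with a match, so the call returns None.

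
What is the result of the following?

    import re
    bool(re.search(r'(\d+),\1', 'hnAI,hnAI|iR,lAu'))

`\1` has to match the exact text group 1 already captured.
`re.search` tries every starting position until one works.
Here nothing in the string fits, so the call returns None, and `bool(None)` is False.

False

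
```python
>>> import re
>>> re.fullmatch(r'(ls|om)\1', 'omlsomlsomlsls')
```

None

`\1` has to match the exact text group 1 already captured.
For `fullmatch`, every character of the input must be accounted for by the pattern.
Here there's no way to consume every character, so the call returns None.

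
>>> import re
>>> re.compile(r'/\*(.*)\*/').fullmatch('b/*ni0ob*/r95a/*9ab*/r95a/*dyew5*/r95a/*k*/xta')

`fullmatch` succeeds only if the pattern covers the string from start to end.
Here the pattern can't cover the whole string, so the call returns None.

None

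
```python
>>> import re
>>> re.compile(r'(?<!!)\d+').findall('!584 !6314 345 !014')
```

`(?!…)`/`(?<!…)` only lets a position through if the neighbouring text does NOT match; no characters are consumed.
Since nothing is captured, `findall` lists the 4 matched substrings directly.

['84', '314', '345', '14']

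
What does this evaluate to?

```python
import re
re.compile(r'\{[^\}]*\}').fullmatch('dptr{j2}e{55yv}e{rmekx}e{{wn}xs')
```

`re.fullmatch` is like wrapping the pattern in `^…$` (in single-line mode).
Here there's no way to consume every character, so the call returns None.

None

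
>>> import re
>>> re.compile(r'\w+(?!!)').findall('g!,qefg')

['qefg']

Because the assertion is negative and zero-width, positions next to the forbidden text are skipped.
`findall` yields the raw match text (1 of them) because the pattern has no groups.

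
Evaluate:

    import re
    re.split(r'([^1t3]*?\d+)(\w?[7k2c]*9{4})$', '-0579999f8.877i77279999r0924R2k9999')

['', '-0579999f8.877i77279999r0924', 'R2k9999', '']

This matches zero or more of any character except [1t3] (lazy), then one or more of a digit (captured); then optionally a word character, then zero or more of one of [7k2c], then exactly 4 of the literal '9' (captured); then anchored at the end.
Because the quantifier is non-greedy, it stops expanding at the earliest point where the rest of the pattern can succeed.
Matches to split on: at [0:35] → '-0579999f8.877i77279999r0924R2k9999'.
The group in the pattern means `split` returns the separators' captures alongside the pieces.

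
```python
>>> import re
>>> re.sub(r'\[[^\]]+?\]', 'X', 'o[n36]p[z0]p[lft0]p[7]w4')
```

'oXpXpXpXw4'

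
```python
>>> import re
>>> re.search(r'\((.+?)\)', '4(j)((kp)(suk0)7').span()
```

(1, 4)

Because the quantifier is non-greedy, it stops expanding at the earliest point where the rest of the pattern can succeed.
`re.search` tries every starting position until one works.
The match spans [1:4] → '(j)'.
Captured: group 1 = 'j'.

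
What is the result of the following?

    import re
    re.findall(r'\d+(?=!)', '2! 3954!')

['2', '3954']

The `(?=…)`/`(?<=…)` assertion just peeks at neighbouring text; it doesn't advance the match position.
`findall` yields the raw match text (2 of them) because the pattern has no groups.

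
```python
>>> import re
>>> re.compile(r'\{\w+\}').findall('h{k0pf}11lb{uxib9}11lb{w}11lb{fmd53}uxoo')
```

['{k0pf}', '{uxib9}', '{w}', '{fmd53}']

Matches: at [1:7] → '{k0pf}'; at [11:18] → '{uxib9}'; at [22:25] → '{w}'; at [29:36] → '{fmd53}'.
Since nothing is captured, `findall` lists the 4 matched substrings directly.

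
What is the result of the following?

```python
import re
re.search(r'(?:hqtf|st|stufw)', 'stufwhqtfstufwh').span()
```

(0, 2)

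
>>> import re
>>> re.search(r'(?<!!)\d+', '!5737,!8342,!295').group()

The negative lookahead/lookbehind blocks any match where the forbidden context is present.
`re.search` tries every starting position until one works.
The match spans [2:5] → '737'.

'737'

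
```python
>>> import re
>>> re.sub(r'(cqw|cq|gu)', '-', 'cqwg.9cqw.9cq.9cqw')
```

'-g.9-.9-.9-'

Alternation tries branches left to right and keeps the first one that lets the overall match succeed at that position.
Matches: at [0:3] → 'cqw'; at [6:9] → 'cqw'; at [11:13] → 'cq'; at [15:18] → 'cqw'.
Every occurrence is swapped for '-'.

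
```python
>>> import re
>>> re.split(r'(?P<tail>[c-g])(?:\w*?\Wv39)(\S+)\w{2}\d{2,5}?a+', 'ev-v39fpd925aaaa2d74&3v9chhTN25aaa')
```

['', 'e', 'fpd925aaaa2d74&3v9chh', '']

Pattern: a character in [c-g] (captured as 'tail'); then zero or more of a word character (lazy), then a non-word character, then the literal 'v39' (non-capturing group); then one or more of a non-whitespace character (captured); then exactly 2 of a word character, then 2 to 5 of a digit (lazy), then one or more of the literal 'a'.
Matches to split on: at [0:34] → 'ev-v39fpd925aaaa2d74&3v9chhTN25aaa'.
The group in the pattern means `split` returns the separators' captures alongside the pieces.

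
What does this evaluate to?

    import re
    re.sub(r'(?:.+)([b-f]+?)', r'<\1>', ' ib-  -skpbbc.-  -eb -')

'<b> -'

Pattern: one or more of any character (non-capturing group); then one or more of a character in [b-f] (lazy) (captured).
Matches: at [0:20] → ' ib-  -skpbbc.-  -eb'.
The replacement refers to a captured group, so each match is rewritten using its own captured text.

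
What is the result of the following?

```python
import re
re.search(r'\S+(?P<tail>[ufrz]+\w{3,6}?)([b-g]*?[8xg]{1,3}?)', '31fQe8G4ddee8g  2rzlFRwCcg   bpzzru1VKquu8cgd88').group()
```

The pattern matches one or more of a non-whitespace character; then one or more of one of [ufrz], then 3 to 6 of a word character (lazy) (captured as 'tail'); then zero or more of a character in [b-g] (lazy), then 1 to 3 of one of [8xg] (lazy) (captured).
`re.search` scans for the first position where the pattern succeeds.
The match spans [0:13] → '31fQe8G4ddee8'.
Captured: group 1 = 'fQe8G4', group 2 = 'ddee8'.

'31fQe8G4ddee8'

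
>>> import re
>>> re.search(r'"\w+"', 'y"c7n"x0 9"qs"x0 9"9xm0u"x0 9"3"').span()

(1, 6)

The match spans [1:6] → '"c7n"'.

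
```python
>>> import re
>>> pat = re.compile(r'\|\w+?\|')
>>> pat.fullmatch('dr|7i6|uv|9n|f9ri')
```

`fullmatch` succeeds only if the pattern covers the string from start to end.
Here the pattern can't cover the whole string, so the call returns None.

None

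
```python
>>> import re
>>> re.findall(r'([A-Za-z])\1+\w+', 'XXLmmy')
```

['X']

After group 1 captures some text, `\1` only succeeds where that same text appears again.
With a single group, `findall` returns only what that group captured — 1 item.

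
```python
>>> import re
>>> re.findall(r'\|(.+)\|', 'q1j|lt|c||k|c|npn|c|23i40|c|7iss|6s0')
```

Walking the string: at [3:33] match '|lt|c||k|c|npn|c|23i40|c|7iss|', group 1 = 'lt|c||k|c|npn|c|23i40|c|7iss'.
`findall` collects group 1 from the one match (1 total).

['lt|c||k|c|npn|c|23i40|c|7iss']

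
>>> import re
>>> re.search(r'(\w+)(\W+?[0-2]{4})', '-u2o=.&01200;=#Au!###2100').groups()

The match spans [1:11] → 'u2o=.&0120'.
Captured: group 1 = 'u2o', group 2 = '=.&0120'.

('u2o', '=.&0120')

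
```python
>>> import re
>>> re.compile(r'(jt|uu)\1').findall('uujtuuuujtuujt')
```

['uu']

`\1` has to match the exact text group 1 already captured.
Walking the string: at [4:8] match 'uuuu', group 1 = 'uu'.
With a single group, `findall` returns only what that group captured — 1 item.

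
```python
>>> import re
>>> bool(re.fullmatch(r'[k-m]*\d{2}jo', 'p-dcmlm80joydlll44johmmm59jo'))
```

The pattern matches zero or more of a character in [k-m]; then exactly 2 of a digit, then the literal 'jo'.
`re.fullmatch` requires the pattern to consume the entire string.
Here the pattern can't cover the whole string, so the call returns None, and `bool(None)` is False.

False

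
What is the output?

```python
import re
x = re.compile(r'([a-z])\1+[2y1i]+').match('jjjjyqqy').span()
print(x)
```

(0, 5)

`re.match` won't scan ahead — the pattern has to work from the very first character.
The match spans [0:5] → 'jjjjy'.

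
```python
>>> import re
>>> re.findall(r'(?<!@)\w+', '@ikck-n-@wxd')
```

The negative lookahead/lookbehind blocks any match where the forbidden context is present.
`findall` yields the raw match text (3 of them) because the pattern has no groups.

['kck', 'n', 'xd']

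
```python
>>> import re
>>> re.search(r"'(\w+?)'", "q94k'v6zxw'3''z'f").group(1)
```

`re.search` scans for the first position where the pattern succeeds.
The match spans [4:11] → "'v6zxw'".
Captured: group 1 = 'v6zxw'.

'v6zxw'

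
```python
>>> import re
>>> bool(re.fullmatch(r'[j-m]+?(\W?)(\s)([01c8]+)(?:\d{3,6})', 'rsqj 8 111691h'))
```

False

The pattern matches one or more of a character in [j-m] (lazy); then optionally a non-word character (captured); then whitespace (captured); then one or more of one of [01c8] (captured); then 3 to 6 of a digit (non-capturing group).
For `fullmatch`, every character of the input must be accounted for by the pattern.
Here the string isn't matched end-to-end, so the call returns None, and `bool(None)` is False.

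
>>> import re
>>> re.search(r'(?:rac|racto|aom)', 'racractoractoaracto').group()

Unlike `match`, `search` isn't anchored — it looks for the pattern anywhere in the string.
The match spans [0:3] → 'rac'.

'rac'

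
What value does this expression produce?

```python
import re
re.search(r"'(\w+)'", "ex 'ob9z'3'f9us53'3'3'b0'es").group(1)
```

'ob9z'

`search` walks the string left to right and returns the first match it finds.
The match spans [3:9] → "'ob9z'".
Captured: group 1 = 'ob9z'.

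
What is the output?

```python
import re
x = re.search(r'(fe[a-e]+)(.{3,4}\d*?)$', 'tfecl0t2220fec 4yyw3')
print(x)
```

None

This matches the literal 'fe', then one or more of a character in [a-e] (captured); then 3 to 4 of any character, then zero or more of a digit (lazy) (captured); then anchored at the end.
`search` walks the string left to right and returns the first match it finds.
Here the pattern never matches, so the call returns None.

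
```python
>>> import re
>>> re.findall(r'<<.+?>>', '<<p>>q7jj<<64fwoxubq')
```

['<<p>>']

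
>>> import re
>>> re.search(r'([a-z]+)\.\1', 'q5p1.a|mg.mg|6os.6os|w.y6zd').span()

(7, 12)

The backreference `\1` re-matches whatever the first group consumed, character for character.
Unlike `match`, `search` isn't anchored — it looks for the pattern anywhere in the string.
The match spans [7:12] → 'mg.mg'.
Captured: group 1 = 'mg'.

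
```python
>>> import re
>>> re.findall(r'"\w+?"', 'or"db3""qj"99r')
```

Since nothing is captured, `findall` lists the 2 matched substrings directly.

['"db3"', '"qj"']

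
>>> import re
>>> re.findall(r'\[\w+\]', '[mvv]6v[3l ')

Matches: at [0:5] → '[mvv]'.
With no groups in the pattern, `findall` gives back each whole match — 1 here.

['[mvv]']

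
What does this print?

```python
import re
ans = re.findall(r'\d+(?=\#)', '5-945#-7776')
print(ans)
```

['945']

Because the assertion is zero-width, the text it checks is not consumed and won't appear in the result.
Walking the string: at [2:5] → '945'.
No capturing groups, so `findall` returns the 1 full match string.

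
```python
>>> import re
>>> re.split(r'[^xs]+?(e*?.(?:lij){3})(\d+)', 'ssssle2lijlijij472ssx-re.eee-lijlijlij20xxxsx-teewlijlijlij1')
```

['ssssle2lijlijij472ssx', 'eee-lijlijlij', '20', 'xxxsx', 'eewlijlijlij', '1', '']

The pattern matches one or more of any character except [xs] (lazy); then zero or more of the literal 'e' (lazy), then any character, then the literal 'lij' repeated 3 times (captured); then one or more of a digit (captured).
A `+?`/`*?`/`{m,n}?` starts at its minimum and grows only as far as needed for what follows to match.
Matches to split on: at [21:40] → '-re.eee-lijlijlij20'; at [45:60] → '-teewlijlijlij1'.
Because the pattern has a capturing group, `split` also inserts each captured text between the pieces.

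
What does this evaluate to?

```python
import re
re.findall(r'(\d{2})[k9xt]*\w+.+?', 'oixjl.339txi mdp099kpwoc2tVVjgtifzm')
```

This matches exactly 2 of a digit (captured); then zero or more of one of [k9xt], then one or more of a word character, then one or more of any character (lazy).
A non-greedy quantifier consumes as few characters as it can — just enough that the remainder of the pattern still matches from where it stops; whatever follows it matches normally.
Matches: at [6:13] match '339txi ', group 1 = '33'; at [16:35] match '099kpwoc2tVVjgtifzm', group 1 = '09'.
With a single group, `findall` returns only what that group captured — 2 items.

['33', '09']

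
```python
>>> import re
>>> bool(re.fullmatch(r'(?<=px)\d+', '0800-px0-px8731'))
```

False

For `fullmatch`, every character of the input must be accounted for by the pattern.
Here there's no way to consume every character, so the call returns None, and `bool(None)` is False.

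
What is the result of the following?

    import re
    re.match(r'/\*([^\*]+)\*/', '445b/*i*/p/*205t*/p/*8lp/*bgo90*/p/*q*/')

`re.match` won't scan ahead — the pattern has to work from the very first character.
Here position 0 doesn't satisfy it, so the call returns None.

None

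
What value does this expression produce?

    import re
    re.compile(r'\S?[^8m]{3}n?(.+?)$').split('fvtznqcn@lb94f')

The pattern matches optionally a non-whitespace character, then exactly 3 of any character except [8m]; then optionally a literal 'n'; then one or more of any character (lazy) (captured); then anchored at the end.
Matches to split on: at [0:14] → 'fvtznqcn@lb94f'.
`re.split` interleaves the captured-group text with the surrounding fragments.

['', 'qcn@lb94f', '']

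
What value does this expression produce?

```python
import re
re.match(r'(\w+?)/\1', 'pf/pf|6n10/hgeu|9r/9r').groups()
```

('pf',)

The match spans [0:5] → 'pf/pf'.
Captured: group 1 = 'pf'.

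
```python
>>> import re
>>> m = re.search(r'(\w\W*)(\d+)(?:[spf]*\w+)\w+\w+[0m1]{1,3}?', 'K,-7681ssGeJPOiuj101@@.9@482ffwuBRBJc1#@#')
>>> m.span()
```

(0, 20)

This matches a word character, then zero or more of a non-word character (captured); then one or more of a digit (captured); then zero or more of one of [spf], then one or more of a word character (non-capturing group); then one or more of a word character, then one or more of a word character, then 1 to 3 of one of [0m1] (lazy).
`re.search` tries every starting position until one works.
The match spans [0:20] → 'K,-7681ssGeJPOiuj101'.
Captured: group 1 = 'K,-', group 2 = '7681'.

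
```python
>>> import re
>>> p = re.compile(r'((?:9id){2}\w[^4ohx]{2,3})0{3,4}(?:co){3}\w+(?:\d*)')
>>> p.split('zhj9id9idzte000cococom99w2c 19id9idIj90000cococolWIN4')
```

This matches the literal '9id' repeated 2 times, then a word character, then 2 to 3 of any character except [4ohx] (captured); then 3 to 4 of the literal '0', then the literal 'co' repeated 3 times; then one or more of a word character; then zero or more of a digit (non-capturing group).
`re.split` interleaves the captured-group text with the surrounding fragments.

['zhj', '9id9idzte', ' 1', '9id9idIj90', '']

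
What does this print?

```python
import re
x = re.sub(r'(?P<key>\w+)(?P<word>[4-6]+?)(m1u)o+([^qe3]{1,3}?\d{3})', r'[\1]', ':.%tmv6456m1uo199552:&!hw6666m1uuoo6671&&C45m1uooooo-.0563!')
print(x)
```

:.%[tmv645]52:&!hw6666m1uuoo6671&&[C4]3!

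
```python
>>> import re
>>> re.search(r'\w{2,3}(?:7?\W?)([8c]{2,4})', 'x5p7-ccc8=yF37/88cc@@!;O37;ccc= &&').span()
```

This matches 2 to 3 of a word character; then optionally the literal '7', then optionally a non-word character (non-capturing group); then 2 to 4 of one of [8c] (captured).
The match spans [0:9] → 'x5p7-ccc8'.

(0, 9)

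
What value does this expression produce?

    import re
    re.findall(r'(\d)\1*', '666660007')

['6', '0', '7']

After group 1 captures some text, `\1` only succeeds where that same text appears again.
Matches: at [0:5] match '66666', group 1 = '6'; at [5:8] match '000', group 1 = '0'; at [8:9] match '7', group 1 = '7'.
Because there's exactly one group, `findall` drops the full match and keeps group 1 from each hit.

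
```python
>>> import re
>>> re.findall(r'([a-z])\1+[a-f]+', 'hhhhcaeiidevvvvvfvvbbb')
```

A backreference is literal: `\1` must see the identical characters the first group matched.
`findall` collects group 1 from each match (4 total).

['h', 'i', 'v', 'v']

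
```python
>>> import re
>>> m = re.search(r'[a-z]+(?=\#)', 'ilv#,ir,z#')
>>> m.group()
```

Lookahead/lookbehind check context without consuming it, so the matched span excludes the asserted characters.
`search` walks the string left to right and returns the first match it finds.
The match spans [0:3] → 'ilv'.

'ilv'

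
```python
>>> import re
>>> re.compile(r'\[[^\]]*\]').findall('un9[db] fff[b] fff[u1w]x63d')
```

With no groups in the pattern, `findall` gives back each whole match — 3 here.

['[db]', '[b]', '[u1w]']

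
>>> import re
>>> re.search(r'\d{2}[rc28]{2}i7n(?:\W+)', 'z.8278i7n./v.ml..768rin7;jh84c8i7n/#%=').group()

The pattern matches exactly 2 of a digit, then exactly 2 of one of [rc28], then the literal 'i7n'; then one or more of a non-word character (non-capturing group).
`re.search` tries every starting position until one works.
The match spans [27:38] → '84c8i7n/#%='.

'84c8i7n/#%='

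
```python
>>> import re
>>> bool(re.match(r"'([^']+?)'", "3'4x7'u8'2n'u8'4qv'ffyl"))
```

False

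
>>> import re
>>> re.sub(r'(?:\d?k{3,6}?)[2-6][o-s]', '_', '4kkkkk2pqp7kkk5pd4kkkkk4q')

This matches optionally a digit, then 3 to 6 of a literal 'k' (lazy) (non-capturing group); then a character in [2-6], then a character in [o-s].
Matches: at [0:8] → '4kkkkk2p'; at [10:16] → '7kkk5p'; at [17:25] → '4kkkkk4q'.
Each match is replaced by '_'.

'_qp_d_'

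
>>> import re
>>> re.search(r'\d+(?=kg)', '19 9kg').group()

'9'

The lookaround is zero-width — it requires the adjacent text to match without consuming it, so the asserted text isn't part of the match.
The match spans [3:4] → '9'.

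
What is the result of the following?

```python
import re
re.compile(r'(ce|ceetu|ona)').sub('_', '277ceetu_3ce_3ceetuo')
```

'277_etu_3__3_etuo'

Alternation tries branches left to right and keeps the first one that lets the overall match succeed at that position.
Each match is replaced by '_'.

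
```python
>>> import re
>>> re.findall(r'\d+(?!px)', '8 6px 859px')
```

['8', '85']

`(?!…)`/`(?<!…)` only lets a position through if the neighbouring text does NOT match; no characters are consumed.
Walking the string: at [0:1] → '8'; at [6:8] → '85'.
With no groups in the pattern, `findall` gives back each whole match — 2 here.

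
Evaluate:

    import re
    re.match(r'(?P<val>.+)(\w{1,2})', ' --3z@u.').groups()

(' --3z@', 'u')

The match spans [0:7] → ' --3z@u'.
Captured: group 1 = ' --3z@', group 2 = 'u'.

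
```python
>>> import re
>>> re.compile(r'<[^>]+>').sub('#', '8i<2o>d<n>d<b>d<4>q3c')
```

'8i#d#d#d#q3c'

Matches: at [2:6] → '<2o>'; at [7:10] → '<n>'; at [11:14] → '<b>'; at [15:18] → '<4>'.
`sub` substitutes '#' at each match site.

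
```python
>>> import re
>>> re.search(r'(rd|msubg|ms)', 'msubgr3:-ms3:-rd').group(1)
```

The match spans [0:5] → 'msubg'.
Captured: group 1 = 'msubg'.

'msubg'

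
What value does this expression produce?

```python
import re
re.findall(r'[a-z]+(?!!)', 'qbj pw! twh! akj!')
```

['qbj', 'p', 'tw', 'ak']

A negative assertion filters positions out without eating any characters.
With no groups in the pattern, `findall` gives back each whole match — 4 here.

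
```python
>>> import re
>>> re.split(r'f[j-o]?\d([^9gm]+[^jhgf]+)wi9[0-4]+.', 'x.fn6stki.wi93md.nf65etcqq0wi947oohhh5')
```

['x.', 'stki.', 'd.n', '5etcqq0', 'oohhh5']

Pattern: a literal 'f', then optionally a character in [j-o], then a digit; then one or more of any character except [9gm], then one or more of any character except [jhgf] (captured); then the literal 'wi9', then one or more of a character in [0-4], then any character.
Matches to split on: at [2:15] → 'fn6stki.wi93m'; at [18:32] → 'f65etcqq0wi947'.
`re.split` interleaves the captured-group text with the surrounding fragments.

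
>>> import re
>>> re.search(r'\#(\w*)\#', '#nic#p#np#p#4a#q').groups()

('nic',)

`re.search` tries every starting position until one works.
The match spans [0:5] → '#nic#'.
Captured: group 1 = 'nic'.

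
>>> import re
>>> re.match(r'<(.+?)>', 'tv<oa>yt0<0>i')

`match` is anchored at position 0; if the pattern doesn't fit there, it returns None.
Here the pattern fails at index 0, so the call returns None.

None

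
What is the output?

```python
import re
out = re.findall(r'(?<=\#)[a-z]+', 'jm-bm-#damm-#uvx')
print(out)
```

The positive lookaround only admits positions where the adjacent text matches; those characters stay outside the span.
No capturing groups, so `findall` returns the 2 full match strings.

['damm', 'uvx']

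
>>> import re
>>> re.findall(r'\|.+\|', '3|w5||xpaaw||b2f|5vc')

Since nothing is captured, `findall` lists the 1 matched substring directly.

['|w5||xpaaw||b2f|']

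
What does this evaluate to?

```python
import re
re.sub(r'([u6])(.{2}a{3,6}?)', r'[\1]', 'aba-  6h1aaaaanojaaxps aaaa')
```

'aba-  [6]aanojaaxps aaaa'

The replacement refers to a captured group, so each match is rewritten using its own captured text.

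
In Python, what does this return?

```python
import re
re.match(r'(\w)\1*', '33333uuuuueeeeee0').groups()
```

('3',)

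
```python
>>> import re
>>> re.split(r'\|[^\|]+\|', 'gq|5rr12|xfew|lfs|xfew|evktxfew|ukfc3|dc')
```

['gq', 'xfew', 'xfew', 'ukfc3|dc']

Splitting on the pattern gives 4 pieces.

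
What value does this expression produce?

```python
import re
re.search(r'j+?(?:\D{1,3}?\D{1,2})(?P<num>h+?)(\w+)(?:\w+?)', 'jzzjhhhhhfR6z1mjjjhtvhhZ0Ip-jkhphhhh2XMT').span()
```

The pattern matches one or more of a literal 'j' (lazy); then 1 to 3 of a non-digit (lazy), then 1 to 2 of a non-digit (non-capturing group); then one or more of a literal 'h' (lazy) (captured as 'num'); then one or more of a word character (captured); then one or more of a word character (lazy) (non-capturing group).
`re.search` tries every starting position until one works.
The match spans [0:27] → 'jzzjhhhhhfR6z1mjjjhtvhhZ0Ip'.
Captured: group 1 = 'h', group 2 = 'hhhhfR6z1mjjjhtvhhZ0I'.

(0, 27)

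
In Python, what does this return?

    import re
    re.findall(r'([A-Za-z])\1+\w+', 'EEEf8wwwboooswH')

['E']

`\1` has to match the exact text group 1 already captured.
Scanning left to right: at [0:15] match 'EEEf8wwwboooswH', group 1 = 'E'.
One capturing group, so `findall` returns just the captured substring from the one match — 1 in all.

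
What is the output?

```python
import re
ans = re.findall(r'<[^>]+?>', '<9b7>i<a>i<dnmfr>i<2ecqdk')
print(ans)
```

['<9b7>', '<a>', '<dnmfr>']

Scanning left to right: at [0:5] → '<9b7>'; at [6:9] → '<a>'; at [10:17] → '<dnmfr>'.
With no groups in the pattern, `findall` gives back each whole match — 3 here.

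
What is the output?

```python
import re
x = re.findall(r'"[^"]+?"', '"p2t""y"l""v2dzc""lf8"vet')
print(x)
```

['"p2t"', '"y"', '"v2dzc"', '"lf8"']

No capturing groups, so `findall` returns the 4 full match strings.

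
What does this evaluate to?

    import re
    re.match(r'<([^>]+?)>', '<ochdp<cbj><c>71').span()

(0, 11)

With `match`, the pattern is implicitly anchored at the beginning.
The match spans [0:11] → '<ochdp<cbj>'.
Captured: group 1 = 'ochdp<cbj'.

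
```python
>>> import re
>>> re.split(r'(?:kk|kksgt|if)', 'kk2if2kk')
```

Matches to split on: at [0:2] → 'kk'; at [3:5] → 'if'; at [6:8] → 'kk'.
Splitting on the pattern gives 4 pieces.

['', '2', '2', '']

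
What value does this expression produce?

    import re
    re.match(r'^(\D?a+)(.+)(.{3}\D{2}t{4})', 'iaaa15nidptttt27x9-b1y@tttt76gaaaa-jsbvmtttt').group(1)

'iaaa'

The match spans [0:44] → 'iaaa15nidptttt27x9-b1y@tttt76gaaaa-jsbvmtttt'.
Captured: group 1 = 'iaaa', group 2 = '15nidptttt27x9-b1y@tttt76gaaaa-', group 3 = 'jsbvmtttt'.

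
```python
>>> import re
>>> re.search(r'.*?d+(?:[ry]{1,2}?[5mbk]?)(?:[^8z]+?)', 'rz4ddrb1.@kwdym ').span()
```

(0, 8)

A non-greedy quantifier consumes as few characters as it can — just enough that the remainder of the pattern still matches from where it stops; whatever follows it matches normally.
The match spans [0:8] → 'rz4ddrb1'.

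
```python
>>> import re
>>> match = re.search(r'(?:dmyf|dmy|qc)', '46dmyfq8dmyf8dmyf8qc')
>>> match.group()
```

Branches in `(...|...)` are attempted left-to-right; the first branch that allows the whole pattern to succeed is taken.
`search` walks the string left to right and returns the first match it finds.
The match spans [2:6] → 'dmyf'.

'dmyf'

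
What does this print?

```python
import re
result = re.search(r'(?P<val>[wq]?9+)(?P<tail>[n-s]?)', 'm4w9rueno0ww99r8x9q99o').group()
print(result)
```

w9r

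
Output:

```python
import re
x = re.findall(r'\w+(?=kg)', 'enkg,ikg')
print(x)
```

The positive lookaround only admits positions where the adjacent text matches; those characters stay outside the span.
With no groups in the pattern, `findall` gives back each whole match — 2 here.

['en', 'i']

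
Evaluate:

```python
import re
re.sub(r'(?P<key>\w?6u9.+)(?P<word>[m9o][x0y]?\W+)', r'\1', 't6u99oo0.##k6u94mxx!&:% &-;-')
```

't6u99ok6u94mxx!&:% &-;-'

Pattern: optionally a word character, then the literal '6u9', then one or more of any character (captured as 'key'); then one of [m9o], then optionally one of [x0y], then one or more of a non-word character (captured as 'word').
Matches: at [0:11] → 't6u99oo0.##'.
The replacement refers to a captured group, so each match is rewritten using its own captured text.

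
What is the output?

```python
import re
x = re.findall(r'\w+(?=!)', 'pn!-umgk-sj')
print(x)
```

['pn']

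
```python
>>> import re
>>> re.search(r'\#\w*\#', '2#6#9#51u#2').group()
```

The match spans [1:4] → '#6#'.

'#6#'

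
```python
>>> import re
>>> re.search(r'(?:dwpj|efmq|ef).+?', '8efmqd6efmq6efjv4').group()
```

'efmqd'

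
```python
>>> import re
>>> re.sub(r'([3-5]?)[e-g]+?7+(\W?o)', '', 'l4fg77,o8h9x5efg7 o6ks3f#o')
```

The pattern matches optionally a character in [3-5] (captured); then one or more of a character in [e-g] (lazy); then one or more of a literal '7'; then optionally a non-word character, then a literal 'o' (captured).
Matches: at [1:8] → '4fg77,o'; at [12:19] → '5efg7 o'.
`sub` substitutes '' at each match site.

'l8h9x6ks3f#o'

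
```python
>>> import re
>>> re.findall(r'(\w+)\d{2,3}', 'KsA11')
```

['KsA']

This matches one or more of a word character (captured); then 2 to 3 of a digit.
Matches: at [0:5] match 'KsA11', group 1 = 'KsA'.
One capturing group, so `findall` returns just the captured substring from the one match — 1 in all.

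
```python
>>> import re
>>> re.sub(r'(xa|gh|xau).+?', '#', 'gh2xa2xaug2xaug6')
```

'###g2#g6'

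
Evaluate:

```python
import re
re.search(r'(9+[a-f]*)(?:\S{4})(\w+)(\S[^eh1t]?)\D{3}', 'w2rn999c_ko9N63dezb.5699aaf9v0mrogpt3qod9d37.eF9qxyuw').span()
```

The match spans [4:20] → '999c_ko9N63dezb.'.

(4, 20)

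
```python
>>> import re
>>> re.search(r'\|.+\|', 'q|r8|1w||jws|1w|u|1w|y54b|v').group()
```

'|r8|1w||jws|1w|u|1w|y54b|'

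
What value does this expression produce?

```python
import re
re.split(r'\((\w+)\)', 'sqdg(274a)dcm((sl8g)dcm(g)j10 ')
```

['sqdg', '274a', 'dcm(', 'sl8g', 'dcm', 'g', 'j10 ']

The group in the pattern means `split` returns the separators' captures alongside the pieces.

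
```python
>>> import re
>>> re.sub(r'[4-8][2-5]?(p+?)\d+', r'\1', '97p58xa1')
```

'9pxa1'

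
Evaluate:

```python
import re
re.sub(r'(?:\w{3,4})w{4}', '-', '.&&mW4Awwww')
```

'.&&-'

Each match is replaced by '-'.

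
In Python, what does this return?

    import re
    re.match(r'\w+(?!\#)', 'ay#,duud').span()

(0, 1)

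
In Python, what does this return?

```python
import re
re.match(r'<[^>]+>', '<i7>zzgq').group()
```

`re.match` only tries the pattern at the start of the string.
The match spans [0:4] → '<i7>'.

'<i7>'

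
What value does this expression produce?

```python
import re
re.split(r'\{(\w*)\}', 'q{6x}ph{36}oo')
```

Matches to split on: at [1:5] → '{6x}'; at [7:11] → '{36}'.
Because the pattern has a capturing group, `split` also inserts each captured text between the pieces.

['q', '6x', 'ph', '36', 'oo']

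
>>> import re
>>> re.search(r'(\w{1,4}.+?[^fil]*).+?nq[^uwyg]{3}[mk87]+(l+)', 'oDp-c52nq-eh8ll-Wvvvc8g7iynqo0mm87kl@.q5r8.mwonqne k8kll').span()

The pattern matches 1 to 4 of a word character, then one or more of any character (lazy), then zero or more of any character except [fil] (captured); then one or more of any character (lazy); then the literal 'nq', then exactly 3 of any character except [uwyg], then one or more of one of [mk87]; then one or more of a literal 'l' (captured).
`search` walks the string left to right and returns the first match it finds.
The match spans [0:36] → 'oDp-c52nq-eh8ll-Wvvvc8g7iynqo0mm87kl'.
Captured: group 1 = 'oDp-c52nq-eh8', group 2 = 'l'.

(0, 36)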